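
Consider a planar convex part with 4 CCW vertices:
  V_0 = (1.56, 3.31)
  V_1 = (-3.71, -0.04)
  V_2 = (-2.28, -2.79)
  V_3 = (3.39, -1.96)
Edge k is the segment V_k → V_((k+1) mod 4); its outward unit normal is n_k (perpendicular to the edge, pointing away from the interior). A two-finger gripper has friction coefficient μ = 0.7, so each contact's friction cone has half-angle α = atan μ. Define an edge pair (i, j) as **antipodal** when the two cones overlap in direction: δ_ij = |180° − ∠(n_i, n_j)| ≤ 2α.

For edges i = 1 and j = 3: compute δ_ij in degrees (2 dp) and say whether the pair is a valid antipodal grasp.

α = atan 0.7 = 34.99°;  2α = 69.98°
edge 1: e_1 = (+1.43, -2.75);  n_1 = (-0.8872, -0.4614)
edge 3: e_3 = (-1.83, +5.27);  n_3 = (+0.9447, +0.3280)
∠(n_1, n_3) = 171.68°
δ = |180° − 171.68°| = 8.32°
8.32° ≤ 2α = 69.98°  →  valid

δ = 8.32°, valid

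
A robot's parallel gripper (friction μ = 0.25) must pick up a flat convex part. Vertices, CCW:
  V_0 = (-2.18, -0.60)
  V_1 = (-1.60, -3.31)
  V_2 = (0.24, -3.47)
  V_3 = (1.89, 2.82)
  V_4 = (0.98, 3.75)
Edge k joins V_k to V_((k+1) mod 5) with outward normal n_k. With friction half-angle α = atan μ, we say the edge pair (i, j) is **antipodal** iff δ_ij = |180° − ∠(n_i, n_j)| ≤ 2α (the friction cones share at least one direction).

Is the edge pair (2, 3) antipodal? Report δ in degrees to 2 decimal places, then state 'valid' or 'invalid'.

δ = 120.92°, invalid

α = atan 0.25 = 14.04°;  2α = 28.07°
edge 2: e_2 = (+1.65, +6.29);  n_2 = (+0.9673, -0.2537)
edge 3: e_3 = (-0.91, +0.93);  n_3 = (+0.7148, +0.6994)
∠(n_2, n_3) = 59.08°
δ = |180° − 59.08°| = 120.92°
120.92° > 2α = 28.07°  →  invalid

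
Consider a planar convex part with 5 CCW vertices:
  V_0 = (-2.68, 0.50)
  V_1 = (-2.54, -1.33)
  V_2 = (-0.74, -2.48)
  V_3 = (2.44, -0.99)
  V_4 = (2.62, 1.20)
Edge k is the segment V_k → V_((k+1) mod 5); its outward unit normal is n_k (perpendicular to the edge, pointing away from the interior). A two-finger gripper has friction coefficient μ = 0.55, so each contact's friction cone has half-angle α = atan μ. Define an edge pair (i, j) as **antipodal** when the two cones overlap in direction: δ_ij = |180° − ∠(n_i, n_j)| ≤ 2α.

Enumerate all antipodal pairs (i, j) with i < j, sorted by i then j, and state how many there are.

count = 3; pairs: (0,3), (1,4), (2,4)

α = atan 0.55 = 28.81°;  2α = 57.62°
n_0 = (-0.9971, -0.0763)
n_1 = (-0.5384, -0.8427)
n_2 = (+0.4243, -0.9055)
n_3 = (+0.9966, -0.0819)
n_4 = (-0.1309, +0.9914)
  (0,1): δ = 126.95°  ·
  (0,2): δ = 69.27°  ·
  (0,3): δ = 9.07°  ✓
  (0,4): δ = 93.15°  ·
  (1,2): δ = 122.32°  ·
  (1,3): δ = 62.12°  ·
  (1,4): δ = 40.10°  ✓
  (2,3): δ = 119.80°  ·
  (2,4): δ = 17.58°  ✓
  (3,4): δ = 77.78°  ·
antipodal pairs: 3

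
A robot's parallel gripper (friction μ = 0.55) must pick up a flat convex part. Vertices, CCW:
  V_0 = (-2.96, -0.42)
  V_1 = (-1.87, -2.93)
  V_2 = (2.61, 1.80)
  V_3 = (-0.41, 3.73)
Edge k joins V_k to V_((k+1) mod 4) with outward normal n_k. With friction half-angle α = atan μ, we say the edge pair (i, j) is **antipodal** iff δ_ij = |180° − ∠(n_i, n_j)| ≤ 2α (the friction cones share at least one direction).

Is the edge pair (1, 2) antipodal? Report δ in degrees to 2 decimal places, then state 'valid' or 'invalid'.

δ = 79.14°, invalid

α = atan 0.55 = 28.81°;  2α = 57.62°
edge 1: e_1 = (+4.48, +4.73);  n_1 = (+0.7260, -0.6877)
edge 2: e_2 = (-3.02, +1.93);  n_2 = (+0.5385, +0.8426)
∠(n_1, n_2) = 100.86°
δ = |180° − 100.86°| = 79.14°
79.14° > 2α = 57.62°  →  invalid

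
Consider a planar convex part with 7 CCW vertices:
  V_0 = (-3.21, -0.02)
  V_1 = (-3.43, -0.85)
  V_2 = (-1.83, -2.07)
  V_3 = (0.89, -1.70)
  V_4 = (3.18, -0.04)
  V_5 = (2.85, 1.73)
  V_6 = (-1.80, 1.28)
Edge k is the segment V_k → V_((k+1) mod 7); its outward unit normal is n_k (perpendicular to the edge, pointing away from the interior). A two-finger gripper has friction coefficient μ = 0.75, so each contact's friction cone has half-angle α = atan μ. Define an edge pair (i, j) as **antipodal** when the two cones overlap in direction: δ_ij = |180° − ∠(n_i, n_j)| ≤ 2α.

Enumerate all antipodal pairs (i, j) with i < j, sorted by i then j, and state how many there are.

α = atan 0.75 = 36.87°;  2α = 73.74°
n_0 = (-0.9666, +0.2562)
n_1 = (-0.6063, -0.7952)
n_2 = (+0.1348, -0.9909)
n_3 = (+0.5869, -0.8097)
n_4 = (+0.9831, +0.1833)
n_5 = (-0.0963, +0.9954)
n_6 = (-0.6778, +0.7352)
  (0,1): δ = 112.48°  ·
  (0,2): δ = 67.41°  ✓
  (0,3): δ = 39.22°  ✓
  (0,4): δ = 25.41°  ✓
  (0,5): δ = 110.37°  ·
  (0,6): δ = 147.52°  ·
  (1,2): δ = 134.93°  ·
  (1,3): δ = 106.74°  ·
  (1,4): δ = 42.11°  ✓
  (1,5): δ = 42.85°  ✓
  (1,6): δ = 80.00°  ·
  (2,3): δ = 151.81°  ·
  (2,4): δ = 87.19°  ·
  (2,5): δ = 2.22°  ✓
  (2,6): δ = 34.93°  ✓
  (3,4): δ = 115.38°  ·
  (3,5): δ = 30.41°  ✓
  (3,6): δ = 6.74°  ✓
  (4,5): δ = 95.03°  ·
  (4,6): δ = 57.89°  ✓
  (5,6): δ = 142.85°  ·
antipodal pairs: 10

count = 10; pairs: (0,2), (0,3), (0,4), (1,4), (1,5), (2,5), (2,6), (3,5), (3,6), (4,6)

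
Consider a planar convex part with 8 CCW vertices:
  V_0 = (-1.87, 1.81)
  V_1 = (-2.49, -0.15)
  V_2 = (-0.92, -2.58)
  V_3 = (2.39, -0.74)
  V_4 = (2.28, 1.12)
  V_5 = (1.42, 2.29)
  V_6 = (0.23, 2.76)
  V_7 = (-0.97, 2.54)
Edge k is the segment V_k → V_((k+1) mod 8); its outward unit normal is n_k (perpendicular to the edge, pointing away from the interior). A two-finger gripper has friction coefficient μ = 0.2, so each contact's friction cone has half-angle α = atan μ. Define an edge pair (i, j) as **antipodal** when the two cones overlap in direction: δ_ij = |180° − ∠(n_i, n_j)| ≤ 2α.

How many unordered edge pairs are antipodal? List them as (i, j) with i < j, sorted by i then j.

count = 4; pairs: (0,3), (1,4), (2,6), (2,7)

α = atan 0.2 = 11.31°;  2α = 22.62°
n_0 = (-0.9534, +0.3016)
n_1 = (-0.8399, -0.5427)
n_2 = (+0.4859, -0.8740)
n_3 = (+0.9983, +0.0590)
n_4 = (+0.8057, +0.5923)
n_5 = (+0.3673, +0.9301)
n_6 = (-0.1803, +0.9836)
n_7 = (-0.6299, +0.7766)
  (0,1): δ = 129.58°  ·
  (0,2): δ = 43.38°  ·
  (0,3): δ = 20.94°  ✓
  (0,4): δ = 53.87°  ·
  (0,5): δ = 86.00°  ·
  (0,6): δ = 117.94°  ·
  (0,7): δ = 146.60°  ·
  (1,2): δ = 93.80°  ·
  (1,3): δ = 29.48°  ·
  (1,4): δ = 3.45°  ✓
  (1,5): δ = 35.58°  ·
  (1,6): δ = 67.52°  ·
  (1,7): δ = 96.18°  ·
  (2,3): δ = 115.68°  ·
  (2,4): δ = 82.75°  ·
  (2,5): δ = 50.62°  ·
  (2,6): δ = 18.68°  ✓
  (2,7): δ = 9.98°  ✓
  (3,4): δ = 147.07°  ·
  (3,5): δ = 114.94°  ·
  (3,6): δ = 83.00°  ·
  (3,7): δ = 54.34°  ·
  (4,5): δ = 147.87°  ·
  (4,6): δ = 115.93°  ·
  (4,7): δ = 87.27°  ·
  (5,6): δ = 148.06°  ·
  (5,7): δ = 119.40°  ·
  (6,7): δ = 151.34°  ·
antipodal pairs: 4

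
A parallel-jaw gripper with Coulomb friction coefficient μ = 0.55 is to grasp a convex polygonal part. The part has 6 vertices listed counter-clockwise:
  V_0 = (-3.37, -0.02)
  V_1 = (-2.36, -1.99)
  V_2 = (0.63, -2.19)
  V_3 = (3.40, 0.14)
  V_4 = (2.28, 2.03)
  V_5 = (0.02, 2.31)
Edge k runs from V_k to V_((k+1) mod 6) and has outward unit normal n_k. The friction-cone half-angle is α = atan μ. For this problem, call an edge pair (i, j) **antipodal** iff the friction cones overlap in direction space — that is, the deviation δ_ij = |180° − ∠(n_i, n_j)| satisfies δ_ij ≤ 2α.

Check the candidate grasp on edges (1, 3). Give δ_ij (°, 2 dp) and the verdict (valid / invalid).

δ = 55.52°, valid

α = atan 0.55 = 28.81°;  2α = 57.62°
edge 1: e_1 = (+2.99, -0.20);  n_1 = (-0.0667, -0.9978)
edge 3: e_3 = (-1.12, +1.89);  n_3 = (+0.8603, +0.5098)
∠(n_1, n_3) = 124.48°
δ = |180° − 124.48°| = 55.52°
55.52° ≤ 2α = 57.62°  →  valid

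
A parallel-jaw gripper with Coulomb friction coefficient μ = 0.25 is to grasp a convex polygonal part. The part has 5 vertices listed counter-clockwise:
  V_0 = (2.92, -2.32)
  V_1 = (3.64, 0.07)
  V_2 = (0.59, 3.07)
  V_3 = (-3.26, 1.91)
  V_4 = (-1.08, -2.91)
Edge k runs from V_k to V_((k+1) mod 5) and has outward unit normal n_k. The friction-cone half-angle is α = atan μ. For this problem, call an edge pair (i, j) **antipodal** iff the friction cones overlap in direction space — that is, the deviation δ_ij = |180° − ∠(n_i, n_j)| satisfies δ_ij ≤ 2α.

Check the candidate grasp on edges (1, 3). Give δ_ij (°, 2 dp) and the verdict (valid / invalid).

α = atan 0.25 = 14.04°;  2α = 28.07°
edge 1: e_1 = (-3.05, +3.00);  n_1 = (+0.7012, +0.7129)
edge 3: e_3 = (+2.18, -4.82);  n_3 = (-0.9111, -0.4121)
∠(n_1, n_3) = 158.86°
δ = |180° − 158.86°| = 21.14°
21.14° ≤ 2α = 28.07°  →  valid

δ = 21.14°, valid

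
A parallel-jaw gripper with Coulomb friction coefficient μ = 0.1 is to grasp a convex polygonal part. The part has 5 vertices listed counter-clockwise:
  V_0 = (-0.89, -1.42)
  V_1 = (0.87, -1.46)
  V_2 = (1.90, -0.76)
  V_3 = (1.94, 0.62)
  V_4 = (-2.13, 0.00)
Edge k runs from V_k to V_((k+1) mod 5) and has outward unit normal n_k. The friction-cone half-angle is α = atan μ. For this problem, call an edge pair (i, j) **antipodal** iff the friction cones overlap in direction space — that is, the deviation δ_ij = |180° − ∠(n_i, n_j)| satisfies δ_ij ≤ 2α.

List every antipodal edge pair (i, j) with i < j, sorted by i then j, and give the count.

α = atan 0.1 = 5.71°;  2α = 11.42°
n_0 = (-0.0227, -0.9997)
n_1 = (+0.5621, -0.8271)
n_2 = (+0.9996, -0.0290)
n_3 = (-0.1506, +0.9886)
n_4 = (-0.7532, -0.6578)
  (0,1): δ = 144.50°  ·
  (0,2): δ = 90.36°  ·
  (0,3): δ = 9.96°  ✓
  (0,4): δ = 132.43°  ·
  (1,2): δ = 125.86°  ·
  (1,3): δ = 25.54°  ·
  (1,4): δ = 96.93°  ·
  (2,3): δ = 79.68°  ·
  (2,4): δ = 42.79°  ·
  (3,4): δ = 57.53°  ·
antipodal pairs: 1

count = 1; pairs: (0,3)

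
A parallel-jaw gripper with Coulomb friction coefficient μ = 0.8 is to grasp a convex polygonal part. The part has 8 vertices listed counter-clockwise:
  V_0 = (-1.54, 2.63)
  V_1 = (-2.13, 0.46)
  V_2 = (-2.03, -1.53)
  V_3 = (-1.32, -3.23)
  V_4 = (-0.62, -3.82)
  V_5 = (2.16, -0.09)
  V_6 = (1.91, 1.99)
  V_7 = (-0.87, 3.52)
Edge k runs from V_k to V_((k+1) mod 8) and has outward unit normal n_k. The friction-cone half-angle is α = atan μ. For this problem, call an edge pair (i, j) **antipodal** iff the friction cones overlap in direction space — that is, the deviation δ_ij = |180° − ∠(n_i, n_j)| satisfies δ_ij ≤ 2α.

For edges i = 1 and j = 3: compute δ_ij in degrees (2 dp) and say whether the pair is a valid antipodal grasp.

δ = 133.00°, invalid

α = atan 0.8 = 38.66°;  2α = 77.32°
edge 1: e_1 = (+0.10, -1.99);  n_1 = (-0.9987, -0.0502)
edge 3: e_3 = (+0.70, -0.59);  n_3 = (-0.6445, -0.7646)
∠(n_1, n_3) = 47.00°
δ = |180° − 47.00°| = 133.00°
133.00° > 2α = 77.32°  →  invalid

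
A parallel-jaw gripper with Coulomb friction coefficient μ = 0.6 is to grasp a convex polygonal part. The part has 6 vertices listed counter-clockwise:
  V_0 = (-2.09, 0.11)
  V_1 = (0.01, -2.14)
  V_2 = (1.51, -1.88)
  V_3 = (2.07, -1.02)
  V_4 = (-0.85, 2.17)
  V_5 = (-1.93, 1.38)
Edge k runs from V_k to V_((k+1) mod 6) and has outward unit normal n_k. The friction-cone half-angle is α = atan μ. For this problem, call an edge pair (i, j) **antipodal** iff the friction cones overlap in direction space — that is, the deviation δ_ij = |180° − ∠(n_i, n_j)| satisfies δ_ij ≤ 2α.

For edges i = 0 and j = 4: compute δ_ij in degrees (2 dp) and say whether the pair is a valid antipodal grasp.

α = atan 0.6 = 30.96°;  2α = 61.93°
edge 0: e_0 = (+2.10, -2.25);  n_0 = (-0.7311, -0.6823)
edge 4: e_4 = (-1.08, -0.79);  n_4 = (-0.5904, +0.8071)
∠(n_0, n_4) = 96.84°
δ = |180° − 96.84°| = 83.16°
83.16° > 2α = 61.93°  →  invalid

δ = 83.16°, invalid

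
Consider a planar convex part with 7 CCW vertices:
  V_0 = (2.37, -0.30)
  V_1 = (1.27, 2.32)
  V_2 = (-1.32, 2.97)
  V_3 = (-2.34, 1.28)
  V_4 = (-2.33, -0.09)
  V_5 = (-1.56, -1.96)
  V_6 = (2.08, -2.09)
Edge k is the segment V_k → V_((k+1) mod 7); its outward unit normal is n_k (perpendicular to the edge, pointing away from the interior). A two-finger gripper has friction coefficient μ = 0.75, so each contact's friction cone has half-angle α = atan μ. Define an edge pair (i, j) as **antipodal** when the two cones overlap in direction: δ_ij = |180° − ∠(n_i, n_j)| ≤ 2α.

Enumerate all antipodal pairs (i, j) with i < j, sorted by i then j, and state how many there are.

count = 10; pairs: (0,2), (0,3), (0,4), (0,5), (1,4), (1,5), (2,5), (2,6), (3,6), (4,6)

α = atan 0.75 = 36.87°;  2α = 73.74°
n_0 = (+0.9220, +0.3871)
n_1 = (+0.2434, +0.9699)
n_2 = (-0.8561, +0.5167)
n_3 = (-1.0000, -0.0073)
n_4 = (-0.9247, -0.3807)
n_5 = (-0.0357, -0.9994)
n_6 = (+0.9871, -0.1599)
  (0,1): δ = 126.86°  ·
  (0,2): δ = 53.89°  ✓
  (0,3): δ = 22.36°  ✓
  (0,4): δ = 0.39°  ✓
  (0,5): δ = 65.18°  ✓
  (0,6): δ = 148.02°  ·
  (1,2): δ = 107.02°  ·
  (1,3): δ = 75.49°  ·
  (1,4): δ = 53.53°  ✓
  (1,5): δ = 12.04°  ✓
  (1,6): δ = 94.89°  ·
  (2,3): δ = 148.47°  ·
  (2,4): δ = 126.51°  ·
  (2,5): δ = 60.93°  ✓
  (2,6): δ = 21.91°  ✓
  (3,4): δ = 158.04°  ·
  (3,5): δ = 92.46°  ·
  (3,6): δ = 9.62°  ✓
  (4,5): δ = 114.43°  ·
  (4,6): δ = 31.58°  ✓
  (5,6): δ = 97.16°  ·
antipodal pairs: 10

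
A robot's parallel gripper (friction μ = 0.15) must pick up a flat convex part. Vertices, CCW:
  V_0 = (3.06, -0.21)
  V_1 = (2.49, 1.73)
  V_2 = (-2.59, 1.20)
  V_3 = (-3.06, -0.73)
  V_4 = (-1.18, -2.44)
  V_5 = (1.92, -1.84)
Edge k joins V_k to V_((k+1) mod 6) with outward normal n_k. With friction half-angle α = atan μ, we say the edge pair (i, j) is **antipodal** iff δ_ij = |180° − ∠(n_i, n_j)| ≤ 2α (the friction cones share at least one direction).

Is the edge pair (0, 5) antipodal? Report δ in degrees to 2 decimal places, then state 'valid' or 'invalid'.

α = atan 0.15 = 8.53°;  2α = 17.06°
edge 0: e_0 = (-0.57, +1.94);  n_0 = (+0.9594, +0.2819)
edge 5: e_5 = (+1.14, +1.63);  n_5 = (+0.8195, -0.5731)
∠(n_0, n_5) = 51.34°
δ = |180° − 51.34°| = 128.66°
128.66° > 2α = 17.06°  →  invalid

δ = 128.66°, invalid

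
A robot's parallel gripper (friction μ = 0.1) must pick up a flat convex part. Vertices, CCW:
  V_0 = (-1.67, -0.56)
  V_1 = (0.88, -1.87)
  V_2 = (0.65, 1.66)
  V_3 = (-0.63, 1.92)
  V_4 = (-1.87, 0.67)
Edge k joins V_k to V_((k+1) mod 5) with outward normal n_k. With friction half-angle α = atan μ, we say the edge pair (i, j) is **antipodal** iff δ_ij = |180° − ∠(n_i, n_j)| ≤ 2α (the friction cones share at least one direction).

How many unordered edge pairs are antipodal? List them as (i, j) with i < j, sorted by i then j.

count = 1; pairs: (1,4)

α = atan 0.1 = 5.71°;  2α = 11.42°
n_0 = (-0.4570, -0.8895)
n_1 = (+0.9979, +0.0650)
n_2 = (+0.1991, +0.9800)
n_3 = (-0.7099, +0.7043)
n_4 = (-0.9870, -0.1605)
  (0,1): δ = 59.08°  ·
  (0,2): δ = 15.71°  ·
  (0,3): δ = 72.42°  ·
  (0,4): δ = 126.43°  ·
  (1,2): δ = 105.21°  ·
  (1,3): δ = 48.50°  ·
  (1,4): δ = 5.51°  ✓
  (2,3): δ = 123.29°  ·
  (2,4): δ = 69.28°  ·
  (3,4): δ = 125.99°  ·
antipodal pairs: 1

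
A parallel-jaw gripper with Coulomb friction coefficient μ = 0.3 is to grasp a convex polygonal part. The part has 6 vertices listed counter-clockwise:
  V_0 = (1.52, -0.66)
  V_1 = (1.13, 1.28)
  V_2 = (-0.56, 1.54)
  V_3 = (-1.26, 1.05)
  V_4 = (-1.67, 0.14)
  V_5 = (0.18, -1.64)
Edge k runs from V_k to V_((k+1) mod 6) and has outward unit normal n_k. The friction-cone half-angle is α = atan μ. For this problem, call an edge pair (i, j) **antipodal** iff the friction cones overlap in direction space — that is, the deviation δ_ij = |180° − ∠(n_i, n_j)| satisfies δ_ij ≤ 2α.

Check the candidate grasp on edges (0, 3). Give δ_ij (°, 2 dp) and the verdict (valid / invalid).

α = atan 0.3 = 16.70°;  2α = 33.40°
edge 0: e_0 = (-0.39, +1.94);  n_0 = (+0.9804, +0.1971)
edge 3: e_3 = (-0.41, -0.91);  n_3 = (-0.9117, +0.4108)
∠(n_0, n_3) = 144.38°
δ = |180° − 144.38°| = 35.62°
35.62° > 2α = 33.40°  →  invalid

δ = 35.62°, invalid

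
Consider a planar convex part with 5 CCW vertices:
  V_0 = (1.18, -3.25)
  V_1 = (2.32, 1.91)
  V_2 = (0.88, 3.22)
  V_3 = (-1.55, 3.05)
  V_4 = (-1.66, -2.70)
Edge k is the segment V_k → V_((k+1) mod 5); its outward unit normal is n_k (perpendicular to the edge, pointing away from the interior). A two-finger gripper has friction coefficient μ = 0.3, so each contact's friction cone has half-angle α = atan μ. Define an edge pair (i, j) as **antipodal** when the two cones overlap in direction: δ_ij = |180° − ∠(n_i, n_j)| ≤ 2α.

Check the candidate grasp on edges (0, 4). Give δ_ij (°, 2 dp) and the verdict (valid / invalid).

δ = 91.50°, invalid

α = atan 0.3 = 16.70°;  2α = 33.40°
edge 0: e_0 = (+1.14, +5.16);  n_0 = (+0.9765, -0.2157)
edge 4: e_4 = (+2.84, -0.55);  n_4 = (-0.1901, -0.9818)
∠(n_0, n_4) = 88.50°
δ = |180° − 88.50°| = 91.50°
91.50° > 2α = 33.40°  →  invalid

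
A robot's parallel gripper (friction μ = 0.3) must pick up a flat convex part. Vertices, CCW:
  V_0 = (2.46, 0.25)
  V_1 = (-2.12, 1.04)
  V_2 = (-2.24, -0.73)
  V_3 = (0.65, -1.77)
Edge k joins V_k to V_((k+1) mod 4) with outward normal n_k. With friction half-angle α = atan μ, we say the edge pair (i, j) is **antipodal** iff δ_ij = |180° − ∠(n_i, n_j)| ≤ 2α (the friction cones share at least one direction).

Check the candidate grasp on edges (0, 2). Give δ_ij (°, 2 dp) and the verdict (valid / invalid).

α = atan 0.3 = 16.70°;  2α = 33.40°
edge 0: e_0 = (-4.58, +0.79);  n_0 = (+0.1700, +0.9854)
edge 2: e_2 = (+2.89, -1.04);  n_2 = (-0.3386, -0.9409)
∠(n_0, n_2) = 169.99°
δ = |180° − 169.99°| = 10.01°
10.01° ≤ 2α = 33.40°  →  valid

δ = 10.01°, valid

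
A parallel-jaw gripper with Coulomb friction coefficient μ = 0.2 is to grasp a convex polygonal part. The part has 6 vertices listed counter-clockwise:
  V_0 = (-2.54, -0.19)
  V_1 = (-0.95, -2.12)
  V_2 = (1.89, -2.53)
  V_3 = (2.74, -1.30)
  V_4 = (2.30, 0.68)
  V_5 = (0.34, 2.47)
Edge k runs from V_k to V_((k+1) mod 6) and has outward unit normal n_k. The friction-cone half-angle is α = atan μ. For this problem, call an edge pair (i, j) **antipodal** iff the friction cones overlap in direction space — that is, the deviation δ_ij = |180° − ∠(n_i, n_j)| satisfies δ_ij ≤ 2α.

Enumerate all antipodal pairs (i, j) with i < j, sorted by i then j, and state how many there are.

α = atan 0.2 = 11.31°;  2α = 22.62°
n_0 = (-0.7718, -0.6358)
n_1 = (-0.1429, -0.9897)
n_2 = (+0.8227, -0.5685)
n_3 = (+0.9762, +0.2169)
n_4 = (+0.6744, +0.7384)
n_5 = (-0.6785, +0.7346)
  (0,1): δ = 137.70°  ·
  (0,2): δ = 74.13°  ·
  (0,3): δ = 26.95°  ·
  (0,4): δ = 8.11°  ✓
  (0,5): δ = 93.24°  ·
  (1,2): δ = 116.43°  ·
  (1,3): δ = 69.26°  ·
  (1,4): δ = 34.19°  ·
  (1,5): δ = 50.94°  ·
  (2,3): δ = 132.82°  ·
  (2,4): δ = 97.76°  ·
  (2,5): δ = 12.63°  ✓
  (3,4): δ = 144.93°  ·
  (3,5): δ = 59.80°  ·
  (4,5): δ = 94.87°  ·
antipodal pairs: 2

count = 2; pairs: (0,4), (2,5)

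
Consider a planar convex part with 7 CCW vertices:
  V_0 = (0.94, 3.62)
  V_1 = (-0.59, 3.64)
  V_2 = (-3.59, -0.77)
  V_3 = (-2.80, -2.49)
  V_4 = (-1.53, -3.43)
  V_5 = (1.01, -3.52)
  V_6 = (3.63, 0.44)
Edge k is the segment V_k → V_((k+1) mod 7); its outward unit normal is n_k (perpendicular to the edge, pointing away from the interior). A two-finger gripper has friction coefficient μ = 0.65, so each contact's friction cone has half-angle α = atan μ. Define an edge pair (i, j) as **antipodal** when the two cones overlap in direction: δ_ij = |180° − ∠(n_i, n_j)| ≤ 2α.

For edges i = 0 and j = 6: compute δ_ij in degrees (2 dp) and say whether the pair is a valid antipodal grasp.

α = atan 0.65 = 33.02°;  2α = 66.05°
edge 0: e_0 = (-1.53, +0.02);  n_0 = (+0.0131, +0.9999)
edge 6: e_6 = (-2.69, +3.18);  n_6 = (+0.7635, +0.6458)
∠(n_0, n_6) = 49.02°
δ = |180° − 49.02°| = 130.98°
130.98° > 2α = 66.05°  →  invalid

δ = 130.98°, invalid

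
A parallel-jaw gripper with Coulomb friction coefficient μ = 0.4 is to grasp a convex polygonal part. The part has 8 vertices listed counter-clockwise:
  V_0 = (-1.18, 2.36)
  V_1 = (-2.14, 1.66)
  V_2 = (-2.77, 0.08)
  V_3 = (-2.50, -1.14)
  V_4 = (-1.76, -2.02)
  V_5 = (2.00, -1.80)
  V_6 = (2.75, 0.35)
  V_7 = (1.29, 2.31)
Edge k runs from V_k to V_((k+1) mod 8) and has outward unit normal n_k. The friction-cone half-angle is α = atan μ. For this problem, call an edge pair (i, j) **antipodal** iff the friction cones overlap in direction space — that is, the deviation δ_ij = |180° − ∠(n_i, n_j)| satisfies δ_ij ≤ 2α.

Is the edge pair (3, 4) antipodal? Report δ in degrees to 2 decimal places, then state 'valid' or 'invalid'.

α = atan 0.4 = 21.80°;  2α = 43.60°
edge 3: e_3 = (+0.74, -0.88);  n_3 = (-0.7654, -0.6436)
edge 4: e_4 = (+3.76, +0.22);  n_4 = (+0.0584, -0.9983)
∠(n_3, n_4) = 53.29°
δ = |180° − 53.29°| = 126.71°
126.71° > 2α = 43.60°  →  invalid

δ = 126.71°, invalid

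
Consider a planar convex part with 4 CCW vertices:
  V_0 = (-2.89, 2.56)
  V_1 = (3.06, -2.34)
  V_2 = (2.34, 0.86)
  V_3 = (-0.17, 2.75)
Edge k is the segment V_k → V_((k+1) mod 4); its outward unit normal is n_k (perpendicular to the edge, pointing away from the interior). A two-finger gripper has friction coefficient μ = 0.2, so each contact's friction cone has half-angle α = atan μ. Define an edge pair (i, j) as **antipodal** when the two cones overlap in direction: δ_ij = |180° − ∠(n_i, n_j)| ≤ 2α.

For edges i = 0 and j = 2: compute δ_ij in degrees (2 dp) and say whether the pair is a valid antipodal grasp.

α = atan 0.2 = 11.31°;  2α = 22.62°
edge 0: e_0 = (+5.95, -4.90);  n_0 = (-0.6357, -0.7719)
edge 2: e_2 = (-2.51, +1.89);  n_2 = (+0.6015, +0.7989)
∠(n_0, n_2) = 177.51°
δ = |180° − 177.51°| = 2.49°
2.49° ≤ 2α = 22.62°  →  valid

δ = 2.49°, valid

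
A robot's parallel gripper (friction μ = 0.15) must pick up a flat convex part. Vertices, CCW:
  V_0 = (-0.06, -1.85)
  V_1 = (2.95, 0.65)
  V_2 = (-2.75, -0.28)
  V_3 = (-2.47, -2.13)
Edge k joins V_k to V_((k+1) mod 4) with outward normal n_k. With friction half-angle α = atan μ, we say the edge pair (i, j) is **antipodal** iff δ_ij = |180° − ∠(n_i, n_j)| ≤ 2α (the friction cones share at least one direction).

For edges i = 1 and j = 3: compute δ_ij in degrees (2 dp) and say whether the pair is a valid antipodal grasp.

δ = 2.64°, valid

α = atan 0.15 = 8.53°;  2α = 17.06°
edge 1: e_1 = (-5.70, -0.93);  n_1 = (-0.1610, +0.9869)
edge 3: e_3 = (+2.41, +0.28);  n_3 = (+0.1154, -0.9933)
∠(n_1, n_3) = 177.36°
δ = |180° − 177.36°| = 2.64°
2.64° ≤ 2α = 17.06°  →  valid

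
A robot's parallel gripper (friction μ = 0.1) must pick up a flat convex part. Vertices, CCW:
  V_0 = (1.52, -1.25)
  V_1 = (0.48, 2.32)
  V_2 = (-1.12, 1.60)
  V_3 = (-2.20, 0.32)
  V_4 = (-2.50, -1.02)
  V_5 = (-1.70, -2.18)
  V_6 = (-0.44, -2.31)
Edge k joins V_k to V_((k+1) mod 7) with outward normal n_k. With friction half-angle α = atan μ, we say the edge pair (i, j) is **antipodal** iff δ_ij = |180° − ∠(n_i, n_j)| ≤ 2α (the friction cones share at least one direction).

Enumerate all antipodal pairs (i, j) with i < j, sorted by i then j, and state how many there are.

count = 1; pairs: (1,6)

α = atan 0.1 = 5.71°;  2α = 11.42°
n_0 = (+0.9601, +0.2797)
n_1 = (-0.4104, +0.9119)
n_2 = (-0.7643, +0.6449)
n_3 = (-0.9758, +0.2185)
n_4 = (-0.8232, -0.5677)
n_5 = (-0.1026, -0.9947)
n_6 = (+0.4757, -0.8796)
  (0,1): δ = 82.01°  ·
  (0,2): δ = 56.40°  ·
  (0,3): δ = 28.86°  ·
  (0,4): δ = 18.35°  ·
  (0,5): δ = 67.87°  ·
  (0,6): δ = 102.16°  ·
  (1,2): δ = 154.38°  ·
  (1,3): δ = 126.85°  ·
  (1,4): δ = 79.64°  ·
  (1,5): δ = 30.12°  ·
  (1,6): δ = 4.18°  ✓
  (2,3): δ = 152.46°  ·
  (2,4): δ = 105.25°  ·
  (2,5): δ = 55.73°  ·
  (2,6): δ = 21.44°  ·
  (3,4): δ = 132.79°  ·
  (3,5): δ = 83.27°  ·
  (3,6): δ = 48.98°  ·
  (4,5): δ = 130.48°  ·
  (4,6): δ = 96.19°  ·
  (5,6): δ = 145.70°  ·
antipodal pairs: 1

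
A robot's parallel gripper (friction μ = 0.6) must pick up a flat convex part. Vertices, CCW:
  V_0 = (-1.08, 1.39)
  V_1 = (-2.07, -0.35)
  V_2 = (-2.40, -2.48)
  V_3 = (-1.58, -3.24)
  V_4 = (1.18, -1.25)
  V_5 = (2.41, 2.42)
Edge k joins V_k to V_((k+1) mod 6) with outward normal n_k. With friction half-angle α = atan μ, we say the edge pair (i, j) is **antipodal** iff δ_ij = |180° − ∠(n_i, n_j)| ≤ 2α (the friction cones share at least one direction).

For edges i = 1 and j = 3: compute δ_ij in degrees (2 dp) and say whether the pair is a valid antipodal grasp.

δ = 45.40°, valid

α = atan 0.6 = 30.96°;  2α = 61.93°
edge 1: e_1 = (-0.33, -2.13);  n_1 = (-0.9882, +0.1531)
edge 3: e_3 = (+2.76, +1.99);  n_3 = (+0.5848, -0.8111)
∠(n_1, n_3) = 134.60°
δ = |180° − 134.60°| = 45.40°
45.40° ≤ 2α = 61.93°  →  valid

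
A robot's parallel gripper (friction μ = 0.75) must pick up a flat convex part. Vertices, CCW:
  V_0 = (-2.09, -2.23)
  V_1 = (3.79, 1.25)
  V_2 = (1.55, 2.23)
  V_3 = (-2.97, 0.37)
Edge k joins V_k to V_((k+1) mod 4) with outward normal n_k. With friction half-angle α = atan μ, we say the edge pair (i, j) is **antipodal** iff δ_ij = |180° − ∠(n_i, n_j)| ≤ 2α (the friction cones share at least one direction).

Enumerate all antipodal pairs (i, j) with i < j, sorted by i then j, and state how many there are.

α = atan 0.75 = 36.87°;  2α = 73.74°
n_0 = (+0.5093, -0.8606)
n_1 = (+0.4008, +0.9162)
n_2 = (-0.3805, +0.9248)
n_3 = (-0.9472, -0.3206)
  (0,1): δ = 54.25°  ✓
  (0,2): δ = 8.25°  ✓
  (0,3): δ = 78.08°  ·
  (1,2): δ = 134.00°  ·
  (1,3): δ = 47.67°  ✓
  (2,3): δ = 93.67°  ·
antipodal pairs: 3

count = 3; pairs: (0,1), (0,2), (1,3)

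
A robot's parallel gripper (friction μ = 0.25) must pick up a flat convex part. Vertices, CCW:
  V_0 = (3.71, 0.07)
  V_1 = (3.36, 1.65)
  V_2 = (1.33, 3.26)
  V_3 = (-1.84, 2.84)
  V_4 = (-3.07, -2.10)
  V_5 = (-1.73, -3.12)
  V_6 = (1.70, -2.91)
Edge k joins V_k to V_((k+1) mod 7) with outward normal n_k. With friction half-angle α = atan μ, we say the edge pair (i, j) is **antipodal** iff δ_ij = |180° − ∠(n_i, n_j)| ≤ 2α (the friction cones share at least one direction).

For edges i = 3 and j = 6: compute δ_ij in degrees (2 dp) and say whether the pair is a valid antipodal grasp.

δ = 20.02°, valid

α = atan 0.25 = 14.04°;  2α = 28.07°
edge 3: e_3 = (-1.23, -4.94);  n_3 = (-0.9704, +0.2416)
edge 6: e_6 = (+2.01, +2.98);  n_6 = (+0.8290, -0.5592)
∠(n_3, n_6) = 159.98°
δ = |180° − 159.98°| = 20.02°
20.02° ≤ 2α = 28.07°  →  valid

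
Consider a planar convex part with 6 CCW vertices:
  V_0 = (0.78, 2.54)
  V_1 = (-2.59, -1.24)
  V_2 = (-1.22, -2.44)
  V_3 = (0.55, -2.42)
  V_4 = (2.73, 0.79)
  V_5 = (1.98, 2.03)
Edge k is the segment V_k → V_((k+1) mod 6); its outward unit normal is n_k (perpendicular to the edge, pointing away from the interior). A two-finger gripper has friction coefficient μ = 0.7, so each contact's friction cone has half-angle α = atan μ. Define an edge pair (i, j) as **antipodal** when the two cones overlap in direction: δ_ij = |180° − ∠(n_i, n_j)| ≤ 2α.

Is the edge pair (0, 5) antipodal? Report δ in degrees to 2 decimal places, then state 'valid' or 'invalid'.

δ = 108.69°, invalid

α = atan 0.7 = 34.99°;  2α = 69.98°
edge 0: e_0 = (-3.37, -3.78);  n_0 = (-0.7464, +0.6655)
edge 5: e_5 = (-1.20, +0.51);  n_5 = (+0.3911, +0.9203)
∠(n_0, n_5) = 71.31°
δ = |180° − 71.31°| = 108.69°
108.69° > 2α = 69.98°  →  invalid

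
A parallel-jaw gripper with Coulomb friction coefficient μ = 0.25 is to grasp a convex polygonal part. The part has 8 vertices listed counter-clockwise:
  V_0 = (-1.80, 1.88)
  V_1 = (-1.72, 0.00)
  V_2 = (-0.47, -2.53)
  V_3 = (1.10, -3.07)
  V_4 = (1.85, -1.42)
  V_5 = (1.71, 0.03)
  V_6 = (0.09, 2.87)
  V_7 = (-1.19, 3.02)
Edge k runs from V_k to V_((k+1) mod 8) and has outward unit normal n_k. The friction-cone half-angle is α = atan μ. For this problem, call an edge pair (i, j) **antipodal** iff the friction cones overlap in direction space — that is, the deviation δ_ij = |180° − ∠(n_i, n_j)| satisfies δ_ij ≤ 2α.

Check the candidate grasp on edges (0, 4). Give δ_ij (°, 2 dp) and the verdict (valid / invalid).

δ = 3.08°, valid

α = atan 0.25 = 14.04°;  2α = 28.07°
edge 0: e_0 = (+0.08, -1.88);  n_0 = (-0.9991, -0.0425)
edge 4: e_4 = (-0.14, +1.45);  n_4 = (+0.9954, +0.0961)
∠(n_0, n_4) = 176.92°
δ = |180° − 176.92°| = 3.08°
3.08° ≤ 2α = 28.07°  →  valid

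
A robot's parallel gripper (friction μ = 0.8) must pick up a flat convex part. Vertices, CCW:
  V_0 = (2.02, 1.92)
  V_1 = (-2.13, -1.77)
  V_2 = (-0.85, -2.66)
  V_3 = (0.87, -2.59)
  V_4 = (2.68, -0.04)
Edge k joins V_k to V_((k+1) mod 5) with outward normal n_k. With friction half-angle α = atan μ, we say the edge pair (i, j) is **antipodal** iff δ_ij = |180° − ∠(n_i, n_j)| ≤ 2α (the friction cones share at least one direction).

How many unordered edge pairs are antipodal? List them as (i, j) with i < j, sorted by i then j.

α = atan 0.8 = 38.66°;  2α = 77.32°
n_0 = (-0.6645, +0.7473)
n_1 = (-0.5709, -0.8210)
n_2 = (+0.0407, -0.9992)
n_3 = (+0.8155, -0.5788)
n_4 = (+0.9477, +0.3191)
  (0,1): δ = 76.45°  ✓
  (0,2): δ = 39.31°  ✓
  (0,3): δ = 12.99°  ✓
  (0,4): δ = 66.97°  ✓
  (1,2): δ = 142.86°  ·
  (1,3): δ = 90.56°  ·
  (1,4): δ = 36.58°  ✓
  (2,3): δ = 127.70°  ·
  (2,4): δ = 73.72°  ✓
  (3,4): δ = 126.02°  ·
antipodal pairs: 6

count = 6; pairs: (0,1), (0,2), (0,3), (0,4), (1,4), (2,4)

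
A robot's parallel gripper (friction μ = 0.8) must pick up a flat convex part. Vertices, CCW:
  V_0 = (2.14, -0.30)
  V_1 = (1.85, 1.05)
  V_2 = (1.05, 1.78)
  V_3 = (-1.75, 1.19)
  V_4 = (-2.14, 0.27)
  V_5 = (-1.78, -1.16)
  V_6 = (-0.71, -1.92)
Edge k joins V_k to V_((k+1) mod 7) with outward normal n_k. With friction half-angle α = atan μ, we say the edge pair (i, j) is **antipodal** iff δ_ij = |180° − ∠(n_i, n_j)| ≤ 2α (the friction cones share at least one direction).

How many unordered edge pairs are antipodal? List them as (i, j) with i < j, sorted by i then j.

count = 11; pairs: (0,3), (0,4), (0,5), (1,3), (1,4), (1,5), (1,6), (2,5), (2,6), (3,6), (4,6)

α = atan 0.8 = 38.66°;  2α = 77.32°
n_0 = (+0.9777, +0.2100)
n_1 = (+0.6741, +0.7387)
n_2 = (-0.2062, +0.9785)
n_3 = (-0.9207, +0.3903)
n_4 = (-0.9697, -0.2441)
n_5 = (-0.5791, -0.8153)
n_6 = (+0.4942, -0.8694)
  (0,1): δ = 144.50°  ·
  (0,2): δ = 90.22°  ·
  (0,3): δ = 35.10°  ✓
  (0,4): δ = 2.01°  ✓
  (0,5): δ = 42.49°  ✓
  (0,6): δ = 107.49°  ·
  (1,2): δ = 125.72°  ·
  (1,3): δ = 70.59°  ✓
  (1,4): δ = 33.49°  ✓
  (1,5): δ = 7.00°  ✓
  (1,6): δ = 72.00°  ✓
  (2,3): δ = 124.87°  ·
  (2,4): δ = 87.77°  ·
  (2,5): δ = 47.28°  ✓
  (2,6): δ = 17.72°  ✓
  (3,4): δ = 142.90°  ·
  (3,5): δ = 102.41°  ·
  (3,6): δ = 37.41°  ✓
  (4,5): δ = 139.52°  ·
  (4,6): δ = 74.52°  ✓
  (5,6): δ = 115.00°  ·
antipodal pairs: 11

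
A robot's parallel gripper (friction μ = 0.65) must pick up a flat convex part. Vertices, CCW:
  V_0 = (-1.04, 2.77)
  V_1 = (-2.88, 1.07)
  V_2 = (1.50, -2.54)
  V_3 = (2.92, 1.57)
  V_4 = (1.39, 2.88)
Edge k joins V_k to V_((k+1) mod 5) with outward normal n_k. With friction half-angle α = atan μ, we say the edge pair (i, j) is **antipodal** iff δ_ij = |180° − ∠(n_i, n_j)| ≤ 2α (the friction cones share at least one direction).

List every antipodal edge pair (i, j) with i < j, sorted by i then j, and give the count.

count = 3; pairs: (0,2), (1,3), (1,4)

α = atan 0.65 = 33.02°;  2α = 66.05°
n_0 = (-0.6786, +0.7345)
n_1 = (-0.6360, -0.7717)
n_2 = (+0.9452, -0.3266)
n_3 = (+0.6504, +0.7596)
n_4 = (-0.0452, +0.9990)
  (0,1): δ = 82.23°  ·
  (0,2): δ = 28.20°  ✓
  (0,3): δ = 96.69°  ·
  (0,4): δ = 139.86°  ·
  (1,2): δ = 69.56°  ·
  (1,3): δ = 1.08°  ✓
  (1,4): δ = 42.09°  ✓
  (2,3): δ = 111.51°  ·
  (2,4): δ = 68.35°  ·
  (3,4): δ = 136.84°  ·
antipodal pairs: 3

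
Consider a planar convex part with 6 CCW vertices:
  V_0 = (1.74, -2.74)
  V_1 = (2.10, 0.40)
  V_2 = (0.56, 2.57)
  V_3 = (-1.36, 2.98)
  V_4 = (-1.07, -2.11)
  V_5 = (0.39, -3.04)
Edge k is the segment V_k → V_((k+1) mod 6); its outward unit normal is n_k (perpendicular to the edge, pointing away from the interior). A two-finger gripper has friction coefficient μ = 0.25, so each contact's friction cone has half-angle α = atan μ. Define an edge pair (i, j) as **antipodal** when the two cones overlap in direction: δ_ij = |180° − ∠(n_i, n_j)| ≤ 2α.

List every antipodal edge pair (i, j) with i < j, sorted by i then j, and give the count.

count = 4; pairs: (0,3), (1,4), (2,4), (2,5)

α = atan 0.25 = 14.04°;  2α = 28.07°
n_0 = (+0.9935, -0.1139)
n_1 = (+0.8155, +0.5787)
n_2 = (+0.2088, +0.9780)
n_3 = (-0.9984, -0.0569)
n_4 = (-0.5372, -0.8434)
n_5 = (+0.2169, -0.9762)
  (0,1): δ = 138.10°  ·
  (0,2): δ = 95.51°  ·
  (0,3): δ = 9.80°  ✓
  (0,4): δ = 64.04°  ·
  (0,5): δ = 109.07°  ·
  (1,2): δ = 137.42°  ·
  (1,3): δ = 32.10°  ·
  (1,4): δ = 22.14°  ✓
  (1,5): δ = 67.17°  ·
  (2,3): δ = 74.69°  ·
  (2,4): δ = 20.44°  ✓
  (2,5): δ = 24.58°  ✓
  (3,4): δ = 125.76°  ·
  (3,5): δ = 80.73°  ·
  (4,5): δ = 134.97°  ·
antipodal pairs: 4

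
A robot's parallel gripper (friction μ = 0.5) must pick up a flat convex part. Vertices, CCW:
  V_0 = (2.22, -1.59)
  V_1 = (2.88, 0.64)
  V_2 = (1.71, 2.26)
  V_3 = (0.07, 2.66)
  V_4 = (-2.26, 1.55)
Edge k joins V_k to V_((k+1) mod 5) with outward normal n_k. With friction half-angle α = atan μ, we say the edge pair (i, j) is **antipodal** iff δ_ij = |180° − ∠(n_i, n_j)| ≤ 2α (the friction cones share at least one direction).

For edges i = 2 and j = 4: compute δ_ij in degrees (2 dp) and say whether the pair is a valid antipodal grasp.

δ = 21.32°, valid

α = atan 0.5 = 26.57°;  2α = 53.13°
edge 2: e_2 = (-1.64, +0.40);  n_2 = (+0.2370, +0.9715)
edge 4: e_4 = (+4.48, -3.14);  n_4 = (-0.5740, -0.8189)
∠(n_2, n_4) = 158.68°
δ = |180° − 158.68°| = 21.32°
21.32° ≤ 2α = 53.13°  →  valid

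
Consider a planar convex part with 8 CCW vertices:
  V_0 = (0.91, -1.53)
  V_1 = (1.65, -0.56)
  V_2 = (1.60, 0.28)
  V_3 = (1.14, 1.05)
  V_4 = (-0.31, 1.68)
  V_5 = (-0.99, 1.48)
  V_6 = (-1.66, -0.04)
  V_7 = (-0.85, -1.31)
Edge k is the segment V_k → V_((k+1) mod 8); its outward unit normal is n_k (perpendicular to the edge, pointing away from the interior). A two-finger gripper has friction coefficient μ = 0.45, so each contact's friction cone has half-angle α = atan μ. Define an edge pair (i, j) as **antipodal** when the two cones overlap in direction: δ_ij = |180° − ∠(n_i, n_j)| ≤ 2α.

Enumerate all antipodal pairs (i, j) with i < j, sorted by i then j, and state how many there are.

count = 8; pairs: (0,4), (0,5), (1,5), (1,6), (2,6), (3,6), (3,7), (4,7)

α = atan 0.45 = 24.23°;  2α = 48.46°
n_0 = (+0.7951, -0.6065)
n_1 = (+0.9982, +0.0594)
n_2 = (+0.8585, +0.5129)
n_3 = (+0.3985, +0.9172)
n_4 = (-0.2822, +0.9594)
n_5 = (-0.9150, +0.4033)
n_6 = (-0.8431, -0.5377)
n_7 = (-0.1240, -0.9923)
  (0,1): δ = 139.25°  ·
  (0,2): δ = 111.81°  ·
  (0,3): δ = 76.14°  ·
  (0,4): δ = 36.27°  ✓
  (0,5): δ = 13.55°  ✓
  (0,6): δ = 69.87°  ·
  (0,7): δ = 120.21°  ·
  (1,2): δ = 152.55°  ·
  (1,3): δ = 116.89°  ·
  (1,4): δ = 77.02°  ·
  (1,5): δ = 27.19°  ✓
  (1,6): δ = 29.12°  ✓
  (1,7): δ = 79.47°  ·
  (2,3): δ = 144.34°  ·
  (2,4): δ = 104.46°  ·
  (2,5): δ = 54.64°  ·
  (2,6): δ = 1.68°  ✓
  (2,7): δ = 52.02°  ·
  (3,4): δ = 140.13°  ·
  (3,5): δ = 90.30°  ·
  (3,6): δ = 33.99°  ✓
  (3,7): δ = 16.36°  ✓
  (4,5): δ = 130.18°  ·
  (4,6): δ = 73.86°  ·
  (4,7): δ = 23.51°  ✓
  (5,6): δ = 123.68°  ·
  (5,7): δ = 73.34°  ·
  (6,7): δ = 129.65°  ·
antipodal pairs: 8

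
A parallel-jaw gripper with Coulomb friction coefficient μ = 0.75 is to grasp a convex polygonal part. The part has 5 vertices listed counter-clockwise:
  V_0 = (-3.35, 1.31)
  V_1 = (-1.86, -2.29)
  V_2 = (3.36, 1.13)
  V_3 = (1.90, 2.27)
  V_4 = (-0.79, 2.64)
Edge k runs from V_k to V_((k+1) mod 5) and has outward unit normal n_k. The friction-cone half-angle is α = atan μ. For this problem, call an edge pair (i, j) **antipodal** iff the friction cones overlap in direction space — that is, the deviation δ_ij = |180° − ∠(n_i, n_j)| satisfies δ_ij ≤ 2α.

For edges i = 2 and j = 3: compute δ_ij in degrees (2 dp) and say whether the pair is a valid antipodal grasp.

α = atan 0.75 = 36.87°;  2α = 73.74°
edge 2: e_2 = (-1.46, +1.14);  n_2 = (+0.6154, +0.7882)
edge 3: e_3 = (-2.69, +0.37);  n_3 = (+0.1363, +0.9907)
∠(n_2, n_3) = 30.15°
δ = |180° − 30.15°| = 149.85°
149.85° > 2α = 73.74°  →  invalid

δ = 149.85°, invalid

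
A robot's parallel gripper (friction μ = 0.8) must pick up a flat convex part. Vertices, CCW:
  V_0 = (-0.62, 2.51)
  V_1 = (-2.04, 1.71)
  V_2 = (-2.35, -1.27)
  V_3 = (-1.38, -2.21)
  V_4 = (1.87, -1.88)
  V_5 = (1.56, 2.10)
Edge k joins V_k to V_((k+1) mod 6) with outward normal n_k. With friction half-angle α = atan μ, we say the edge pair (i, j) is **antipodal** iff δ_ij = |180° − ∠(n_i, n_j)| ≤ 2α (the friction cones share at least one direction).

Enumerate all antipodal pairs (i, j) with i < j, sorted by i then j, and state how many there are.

α = atan 0.8 = 38.66°;  2α = 77.32°
n_0 = (-0.4908, +0.8712)
n_1 = (-0.9946, +0.1035)
n_2 = (-0.6959, -0.7181)
n_3 = (+0.1010, -0.9949)
n_4 = (+0.9970, +0.0777)
n_5 = (+0.1848, +0.9828)
  (0,1): δ = 125.33°  ·
  (0,2): δ = 73.50°  ✓
  (0,3): δ = 23.60°  ✓
  (0,4): δ = 65.06°  ✓
  (0,5): δ = 139.95°  ·
  (1,2): δ = 128.16°  ·
  (1,3): δ = 78.26°  ·
  (1,4): δ = 10.39°  ✓
  (1,5): δ = 85.29°  ·
  (2,3): δ = 130.10°  ·
  (2,4): δ = 41.45°  ✓
  (2,5): δ = 33.45°  ✓
  (3,4): δ = 91.34°  ·
  (3,5): δ = 16.45°  ✓
  (4,5): δ = 105.11°  ·
antipodal pairs: 7

count = 7; pairs: (0,2), (0,3), (0,4), (1,4), (2,4), (2,5), (3,5)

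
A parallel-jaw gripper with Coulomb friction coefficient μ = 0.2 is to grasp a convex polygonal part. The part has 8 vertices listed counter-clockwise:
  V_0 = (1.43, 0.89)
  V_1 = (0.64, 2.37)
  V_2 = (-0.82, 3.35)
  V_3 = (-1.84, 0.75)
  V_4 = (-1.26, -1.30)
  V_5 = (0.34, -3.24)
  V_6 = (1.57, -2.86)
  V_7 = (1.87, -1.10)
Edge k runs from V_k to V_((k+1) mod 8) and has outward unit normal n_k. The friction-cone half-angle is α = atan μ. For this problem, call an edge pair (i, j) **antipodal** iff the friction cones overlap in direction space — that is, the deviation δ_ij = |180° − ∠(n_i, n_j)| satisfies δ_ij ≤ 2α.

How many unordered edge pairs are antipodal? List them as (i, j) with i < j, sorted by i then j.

count = 5; pairs: (0,3), (0,4), (1,4), (2,6), (3,7)

α = atan 0.2 = 11.31°;  2α = 22.62°
n_0 = (+0.8822, +0.4709)
n_1 = (+0.5573, +0.8303)
n_2 = (-0.9309, +0.3652)
n_3 = (-0.9622, -0.2722)
n_4 = (-0.7715, -0.6363)
n_5 = (+0.2952, -0.9554)
n_6 = (+0.9858, -0.1680)
n_7 = (+0.9764, +0.2159)
  (0,1): δ = 151.96°  ·
  (0,2): δ = 49.51°  ·
  (0,3): δ = 12.29°  ✓
  (0,4): δ = 11.42°  ✓
  (0,5): δ = 79.08°  ·
  (0,6): δ = 142.23°  ·
  (0,7): δ = 164.38°  ·
  (1,2): δ = 77.55°  ·
  (1,3): δ = 40.33°  ·
  (1,4): δ = 16.62°  ✓
  (1,5): δ = 51.04°  ·
  (1,6): δ = 114.20°  ·
  (1,7): δ = 136.34°  ·
  (2,3): δ = 142.78°  ·
  (2,4): δ = 119.07°  ·
  (2,5): δ = 51.41°  ·
  (2,6): δ = 11.75°  ✓
  (2,7): δ = 33.89°  ·
  (3,4): δ = 156.28°  ·
  (3,5): δ = 88.63°  ·
  (3,6): δ = 25.47°  ·
  (3,7): δ = 3.33°  ✓
  (4,5): δ = 112.35°  ·
  (4,6): δ = 49.19°  ·
  (4,7): δ = 27.05°  ·
  (5,6): δ = 116.84°  ·
  (5,7): δ = 94.70°  ·
  (6,7): δ = 157.86°  ·
antipodal pairs: 5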